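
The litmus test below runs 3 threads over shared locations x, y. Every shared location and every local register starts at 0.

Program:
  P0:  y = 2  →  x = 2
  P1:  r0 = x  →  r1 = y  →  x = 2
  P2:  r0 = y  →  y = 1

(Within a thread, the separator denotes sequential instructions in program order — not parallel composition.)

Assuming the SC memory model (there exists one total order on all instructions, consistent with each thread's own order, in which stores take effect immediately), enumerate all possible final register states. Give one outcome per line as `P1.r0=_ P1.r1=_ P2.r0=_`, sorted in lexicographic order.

P1.r0=0 P1.r1=0 P2.r0=0
P1.r0=0 P1.r1=0 P2.r0=2
P1.r0=0 P1.r1=1 P2.r0=0
P1.r0=0 P1.r1=1 P2.r0=2
P1.r0=0 P1.r1=2 P2.r0=0
P1.r0=0 P1.r1=2 P2.r0=2
P1.r0=2 P1.r1=1 P2.r0=0
P1.r0=2 P1.r1=1 P2.r0=2
P1.r0=2 P1.r1=2 P2.r0=0
P1.r0=2 P1.r1=2 P2.r0=2

outcome vector order: (P1.r0,P1.r1,P2.r0)
|SC outcomes| = 10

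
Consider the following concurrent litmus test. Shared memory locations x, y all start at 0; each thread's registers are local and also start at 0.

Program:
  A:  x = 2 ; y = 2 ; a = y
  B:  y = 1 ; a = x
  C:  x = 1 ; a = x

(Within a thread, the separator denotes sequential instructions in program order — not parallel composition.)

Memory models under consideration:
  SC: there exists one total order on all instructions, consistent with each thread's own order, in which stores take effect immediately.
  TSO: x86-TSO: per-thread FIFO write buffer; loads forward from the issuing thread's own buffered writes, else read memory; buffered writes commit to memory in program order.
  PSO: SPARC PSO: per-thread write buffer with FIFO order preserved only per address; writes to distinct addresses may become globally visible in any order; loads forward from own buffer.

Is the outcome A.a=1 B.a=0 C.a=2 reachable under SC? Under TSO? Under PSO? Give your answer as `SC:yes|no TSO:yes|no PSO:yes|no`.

outcome vector order: (A.a,B.a,C.a)
SC (9): (1,1,1) (1,2,1) (1,2,2) (2,0,1) (2,0,2) (2,1,1) (2,1,2) (2,2,1) (2,2,2)
TSO (12): (1,0,1) (1,0,2) (1,1,1) (1,1,2) (1,2,1) (1,2,2) (2,0,1) (2,0,2) (2,1,1) (2,1,2) (2,2,1) (2,2,2)
PSO (12): (1,0,1) (1,0,2) (1,1,1) (1,1,2) (1,2,1) (1,2,2) (2,0,1) (2,0,2) (2,1,1) (2,1,2) (2,2,1) (2,2,2)
target (1,0,2) ∈ {TSO,PSO}

SC:no TSO:yes PSO:yes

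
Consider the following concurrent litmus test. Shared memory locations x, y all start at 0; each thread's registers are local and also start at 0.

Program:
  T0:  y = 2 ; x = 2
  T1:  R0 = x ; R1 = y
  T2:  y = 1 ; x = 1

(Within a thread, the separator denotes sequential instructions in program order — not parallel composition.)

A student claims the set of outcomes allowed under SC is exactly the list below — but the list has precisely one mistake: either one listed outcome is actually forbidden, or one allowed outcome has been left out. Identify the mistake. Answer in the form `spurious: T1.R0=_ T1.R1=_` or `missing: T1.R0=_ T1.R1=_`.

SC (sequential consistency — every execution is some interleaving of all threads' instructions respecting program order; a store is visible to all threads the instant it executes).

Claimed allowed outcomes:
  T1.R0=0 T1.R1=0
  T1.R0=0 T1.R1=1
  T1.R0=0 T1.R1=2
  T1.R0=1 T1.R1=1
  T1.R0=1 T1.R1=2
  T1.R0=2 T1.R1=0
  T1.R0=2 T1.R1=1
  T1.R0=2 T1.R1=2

spurious: T1.R0=2 T1.R1=0

outcome vector order: (T1.R0,T1.R1)
SC: 7 outcomes — {0/0 0/1 0/2 1/1 1/2 2/1 2/2}
claimed∖SC = {2/0}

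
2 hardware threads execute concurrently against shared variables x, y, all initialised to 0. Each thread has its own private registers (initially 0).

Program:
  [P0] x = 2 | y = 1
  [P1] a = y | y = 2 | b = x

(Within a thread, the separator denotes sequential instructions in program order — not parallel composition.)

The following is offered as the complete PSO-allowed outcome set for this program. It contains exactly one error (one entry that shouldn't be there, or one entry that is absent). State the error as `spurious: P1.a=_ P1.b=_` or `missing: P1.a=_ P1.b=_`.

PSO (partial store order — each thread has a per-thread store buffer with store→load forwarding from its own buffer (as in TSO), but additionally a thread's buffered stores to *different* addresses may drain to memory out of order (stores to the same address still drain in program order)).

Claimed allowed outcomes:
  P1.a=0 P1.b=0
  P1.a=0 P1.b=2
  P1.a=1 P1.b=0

outcome vector order: (P1.a,P1.b)
under PSO → 00, 02, 10, 12
PSO∖claimed = {12}

missing: P1.a=1 P1.b=2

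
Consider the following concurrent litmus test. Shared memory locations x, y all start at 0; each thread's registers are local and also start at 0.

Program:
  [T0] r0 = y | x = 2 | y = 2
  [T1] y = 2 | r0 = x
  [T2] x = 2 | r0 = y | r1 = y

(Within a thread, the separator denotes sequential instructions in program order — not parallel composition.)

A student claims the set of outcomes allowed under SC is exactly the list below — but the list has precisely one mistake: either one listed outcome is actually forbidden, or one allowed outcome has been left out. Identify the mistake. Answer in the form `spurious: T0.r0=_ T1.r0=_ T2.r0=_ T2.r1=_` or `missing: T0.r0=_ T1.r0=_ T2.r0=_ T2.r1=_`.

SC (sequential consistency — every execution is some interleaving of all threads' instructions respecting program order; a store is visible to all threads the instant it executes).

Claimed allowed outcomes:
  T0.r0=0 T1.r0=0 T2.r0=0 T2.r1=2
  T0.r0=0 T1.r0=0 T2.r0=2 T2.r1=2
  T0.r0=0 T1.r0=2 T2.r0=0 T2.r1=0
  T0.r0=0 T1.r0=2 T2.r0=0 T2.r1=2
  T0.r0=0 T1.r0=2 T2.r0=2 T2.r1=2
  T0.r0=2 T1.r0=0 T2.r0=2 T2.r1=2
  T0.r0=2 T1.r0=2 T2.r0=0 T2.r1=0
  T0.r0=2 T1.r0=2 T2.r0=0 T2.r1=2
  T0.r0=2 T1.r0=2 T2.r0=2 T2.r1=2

spurious: T0.r0=0 T1.r0=0 T2.r0=0 T2.r1=2

outcome vector order: (T0.r0,T1.r0,T2.r0,T2.r1)
under SC → 0022 0200 0202 0222 2022 2200 2202 2222
claimed∖SC = {0002}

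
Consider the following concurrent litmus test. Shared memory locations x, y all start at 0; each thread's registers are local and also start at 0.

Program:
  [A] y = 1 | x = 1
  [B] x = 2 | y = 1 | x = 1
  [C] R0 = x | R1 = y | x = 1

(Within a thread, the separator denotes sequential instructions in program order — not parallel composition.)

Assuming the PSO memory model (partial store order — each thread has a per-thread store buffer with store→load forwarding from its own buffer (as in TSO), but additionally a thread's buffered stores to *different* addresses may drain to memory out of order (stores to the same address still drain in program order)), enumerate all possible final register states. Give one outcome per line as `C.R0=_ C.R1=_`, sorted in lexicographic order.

outcome vector order: (C.R0,C.R1)
|PSO outcomes| = 6

C.R0=0 C.R1=0
C.R0=0 C.R1=1
C.R0=1 C.R1=0
C.R0=1 C.R1=1
C.R0=2 C.R1=0
C.R0=2 C.R1=1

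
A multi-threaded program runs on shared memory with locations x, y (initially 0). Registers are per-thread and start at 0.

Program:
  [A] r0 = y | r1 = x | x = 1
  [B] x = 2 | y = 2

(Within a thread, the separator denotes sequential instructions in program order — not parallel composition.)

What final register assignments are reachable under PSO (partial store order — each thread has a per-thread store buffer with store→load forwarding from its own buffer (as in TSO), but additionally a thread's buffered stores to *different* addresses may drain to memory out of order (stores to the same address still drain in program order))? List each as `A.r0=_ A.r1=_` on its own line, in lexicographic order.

A.r0=0 A.r1=0
A.r0=0 A.r1=2
A.r0=2 A.r1=0
A.r0=2 A.r1=2

outcome vector order: (A.r0,A.r1)
|PSO outcomes| = 4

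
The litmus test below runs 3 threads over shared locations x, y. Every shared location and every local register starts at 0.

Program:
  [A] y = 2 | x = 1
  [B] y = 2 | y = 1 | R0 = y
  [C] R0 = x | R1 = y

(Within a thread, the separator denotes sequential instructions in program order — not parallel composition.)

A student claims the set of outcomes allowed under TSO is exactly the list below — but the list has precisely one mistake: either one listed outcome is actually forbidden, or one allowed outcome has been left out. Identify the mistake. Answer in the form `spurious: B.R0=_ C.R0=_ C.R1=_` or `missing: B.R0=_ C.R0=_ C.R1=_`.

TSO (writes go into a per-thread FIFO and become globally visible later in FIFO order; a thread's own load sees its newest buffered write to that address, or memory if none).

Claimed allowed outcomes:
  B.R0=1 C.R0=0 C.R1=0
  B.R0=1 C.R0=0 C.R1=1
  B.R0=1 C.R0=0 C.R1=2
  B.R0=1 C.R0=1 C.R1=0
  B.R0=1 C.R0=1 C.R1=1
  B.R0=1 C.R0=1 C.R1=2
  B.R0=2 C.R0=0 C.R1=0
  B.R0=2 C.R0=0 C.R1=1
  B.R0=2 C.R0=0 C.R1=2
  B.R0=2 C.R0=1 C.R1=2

outcome vector order: (B.R0,C.R0,C.R1)
TSO: 9 outcomes — {<1 0 0>; <1 0 1>; <1 0 2>; <1 1 1>; <1 1 2>; <2 0 0>; <2 0 1>; <2 0 2>; <2 1 2>}
claimed∖TSO = {<1 1 0>}

spurious: B.R0=1 C.R0=1 C.R1=0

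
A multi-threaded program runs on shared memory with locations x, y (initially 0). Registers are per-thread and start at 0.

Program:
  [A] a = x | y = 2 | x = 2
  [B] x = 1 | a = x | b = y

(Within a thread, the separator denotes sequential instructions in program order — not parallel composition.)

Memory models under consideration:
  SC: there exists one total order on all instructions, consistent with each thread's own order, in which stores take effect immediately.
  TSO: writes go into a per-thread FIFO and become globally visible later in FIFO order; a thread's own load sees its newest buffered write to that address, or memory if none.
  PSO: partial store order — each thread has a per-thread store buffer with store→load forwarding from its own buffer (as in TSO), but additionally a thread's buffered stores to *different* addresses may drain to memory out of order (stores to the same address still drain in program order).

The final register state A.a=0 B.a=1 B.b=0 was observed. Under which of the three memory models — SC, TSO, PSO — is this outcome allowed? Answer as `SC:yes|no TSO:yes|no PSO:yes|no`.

outcome vector order: (A.a,B.a,B.b)
SC (6): 0/1/0, 0/1/2, 0/2/2, 1/1/0, 1/1/2, 1/2/2
TSO (6): 0/1/0, 0/1/2, 0/2/2, 1/1/0, 1/1/2, 1/2/2
PSO (8): 0/1/0, 0/1/2, 0/2/0, 0/2/2, 1/1/0, 1/1/2, 1/2/0, 1/2/2
target 0/1/0 ∈ {SC,TSO,PSO}

SC:yes TSO:yes PSO:yes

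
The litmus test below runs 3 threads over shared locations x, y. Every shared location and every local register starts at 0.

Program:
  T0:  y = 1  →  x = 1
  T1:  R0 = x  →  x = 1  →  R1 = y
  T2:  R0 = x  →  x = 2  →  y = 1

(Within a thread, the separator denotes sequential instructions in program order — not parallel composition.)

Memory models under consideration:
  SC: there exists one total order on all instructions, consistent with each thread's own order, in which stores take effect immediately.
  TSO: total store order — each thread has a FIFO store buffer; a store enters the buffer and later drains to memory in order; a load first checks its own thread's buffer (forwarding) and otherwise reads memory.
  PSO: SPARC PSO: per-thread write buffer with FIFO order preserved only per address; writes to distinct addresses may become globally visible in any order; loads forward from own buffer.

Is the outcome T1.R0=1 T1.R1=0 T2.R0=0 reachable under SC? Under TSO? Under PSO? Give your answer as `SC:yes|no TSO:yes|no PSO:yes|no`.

outcome vector order: (T1.R0,T1.R1,T2.R0)
under SC → 0/0/0; 0/0/1; 0/1/0; 0/1/1; 1/1/0; 1/1/1; 2/0/0; 2/1/0; 2/1/1
under TSO → 0/0/0; 0/0/1; 0/1/0; 0/1/1; 1/1/0; 1/1/1; 2/0/0; 2/1/0; 2/1/1
under PSO → 0/0/0; 0/0/1; 0/1/0; 0/1/1; 1/0/0; 1/0/1; 1/1/0; 1/1/1; 2/0/0; 2/0/1; 2/1/0; 2/1/1
target 1/0/0 ∈ {PSO}

SC:no TSO:no PSO:yes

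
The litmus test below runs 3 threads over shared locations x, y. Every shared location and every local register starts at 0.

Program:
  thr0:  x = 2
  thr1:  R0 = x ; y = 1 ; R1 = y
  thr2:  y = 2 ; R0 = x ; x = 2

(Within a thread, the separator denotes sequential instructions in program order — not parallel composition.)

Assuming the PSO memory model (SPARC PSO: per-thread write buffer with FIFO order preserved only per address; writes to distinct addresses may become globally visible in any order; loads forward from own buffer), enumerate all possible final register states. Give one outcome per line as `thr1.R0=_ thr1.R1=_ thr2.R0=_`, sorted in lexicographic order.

outcome vector order: (thr1.R0,thr1.R1,thr2.R0)
|PSO outcomes| = 8

thr1.R0=0 thr1.R1=1 thr2.R0=0
thr1.R0=0 thr1.R1=1 thr2.R0=2
thr1.R0=0 thr1.R1=2 thr2.R0=0
thr1.R0=0 thr1.R1=2 thr2.R0=2
thr1.R0=2 thr1.R1=1 thr2.R0=0
thr1.R0=2 thr1.R1=1 thr2.R0=2
thr1.R0=2 thr1.R1=2 thr2.R0=0
thr1.R0=2 thr1.R1=2 thr2.R0=2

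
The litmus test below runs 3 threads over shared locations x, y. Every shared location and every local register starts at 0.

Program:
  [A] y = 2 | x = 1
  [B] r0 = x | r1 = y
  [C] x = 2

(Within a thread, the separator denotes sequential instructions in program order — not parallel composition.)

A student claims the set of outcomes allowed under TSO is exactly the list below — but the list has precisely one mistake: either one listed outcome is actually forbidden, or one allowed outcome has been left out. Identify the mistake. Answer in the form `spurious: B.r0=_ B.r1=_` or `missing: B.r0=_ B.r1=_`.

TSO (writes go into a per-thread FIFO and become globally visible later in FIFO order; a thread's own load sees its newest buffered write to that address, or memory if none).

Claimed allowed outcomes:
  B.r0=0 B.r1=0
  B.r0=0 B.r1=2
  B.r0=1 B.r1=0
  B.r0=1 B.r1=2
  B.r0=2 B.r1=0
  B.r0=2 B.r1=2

spurious: B.r0=1 B.r1=0

outcome vector order: (B.r0,B.r1)
under TSO → 0/0; 0/2; 1/2; 2/0; 2/2
claimed∖TSO = {1/0}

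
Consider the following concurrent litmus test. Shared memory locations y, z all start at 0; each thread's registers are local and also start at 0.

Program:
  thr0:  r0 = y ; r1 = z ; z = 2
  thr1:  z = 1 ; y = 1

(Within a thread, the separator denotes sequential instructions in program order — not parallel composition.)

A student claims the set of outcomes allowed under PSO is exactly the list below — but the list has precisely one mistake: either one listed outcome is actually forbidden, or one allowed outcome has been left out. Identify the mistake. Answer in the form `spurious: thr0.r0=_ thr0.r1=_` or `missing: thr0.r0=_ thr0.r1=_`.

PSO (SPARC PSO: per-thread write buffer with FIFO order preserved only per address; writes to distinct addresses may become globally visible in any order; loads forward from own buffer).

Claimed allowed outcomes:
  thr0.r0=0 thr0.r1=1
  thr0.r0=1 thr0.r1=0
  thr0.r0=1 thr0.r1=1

outcome vector order: (thr0.r0,thr0.r1)
PSO (4): 00, 01, 10, 11
PSO∖claimed = {00}

missing: thr0.r0=0 thr0.r1=0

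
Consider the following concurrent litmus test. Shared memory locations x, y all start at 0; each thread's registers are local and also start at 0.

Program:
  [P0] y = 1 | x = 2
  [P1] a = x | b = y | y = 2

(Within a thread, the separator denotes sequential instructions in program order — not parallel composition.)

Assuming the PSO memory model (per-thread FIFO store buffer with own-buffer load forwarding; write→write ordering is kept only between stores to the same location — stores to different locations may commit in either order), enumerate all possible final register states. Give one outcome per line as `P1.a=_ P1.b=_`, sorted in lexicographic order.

outcome vector order: (P1.a,P1.b)
|PSO outcomes| = 4

P1.a=0 P1.b=0
P1.a=0 P1.b=1
P1.a=2 P1.b=0
P1.a=2 P1.b=1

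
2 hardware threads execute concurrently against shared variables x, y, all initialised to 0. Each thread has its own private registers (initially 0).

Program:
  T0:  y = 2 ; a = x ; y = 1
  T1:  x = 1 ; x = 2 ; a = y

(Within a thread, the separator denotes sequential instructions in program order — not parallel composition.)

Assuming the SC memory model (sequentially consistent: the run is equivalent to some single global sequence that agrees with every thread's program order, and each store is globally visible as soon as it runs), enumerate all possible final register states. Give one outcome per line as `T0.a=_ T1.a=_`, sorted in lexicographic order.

outcome vector order: (T0.a,T1.a)
|SC outcomes| = 7

T0.a=0 T1.a=1
T0.a=0 T1.a=2
T0.a=1 T1.a=1
T0.a=1 T1.a=2
T0.a=2 T1.a=0
T0.a=2 T1.a=1
T0.a=2 T1.a=2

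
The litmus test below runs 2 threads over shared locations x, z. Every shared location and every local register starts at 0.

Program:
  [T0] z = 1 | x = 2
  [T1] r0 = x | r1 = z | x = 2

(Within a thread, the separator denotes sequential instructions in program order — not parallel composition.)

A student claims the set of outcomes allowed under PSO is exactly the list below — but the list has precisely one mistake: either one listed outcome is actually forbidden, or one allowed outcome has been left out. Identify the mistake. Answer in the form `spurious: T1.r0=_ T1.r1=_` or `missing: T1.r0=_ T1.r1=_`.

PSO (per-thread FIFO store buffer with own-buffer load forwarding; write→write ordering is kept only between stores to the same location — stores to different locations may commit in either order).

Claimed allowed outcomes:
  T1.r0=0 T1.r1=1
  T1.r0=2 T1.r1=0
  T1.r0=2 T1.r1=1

missing: T1.r0=0 T1.r1=0

outcome vector order: (T1.r0,T1.r1)
[PSO] allowed = {00, 01, 20, 21}
PSO∖claimed = {00}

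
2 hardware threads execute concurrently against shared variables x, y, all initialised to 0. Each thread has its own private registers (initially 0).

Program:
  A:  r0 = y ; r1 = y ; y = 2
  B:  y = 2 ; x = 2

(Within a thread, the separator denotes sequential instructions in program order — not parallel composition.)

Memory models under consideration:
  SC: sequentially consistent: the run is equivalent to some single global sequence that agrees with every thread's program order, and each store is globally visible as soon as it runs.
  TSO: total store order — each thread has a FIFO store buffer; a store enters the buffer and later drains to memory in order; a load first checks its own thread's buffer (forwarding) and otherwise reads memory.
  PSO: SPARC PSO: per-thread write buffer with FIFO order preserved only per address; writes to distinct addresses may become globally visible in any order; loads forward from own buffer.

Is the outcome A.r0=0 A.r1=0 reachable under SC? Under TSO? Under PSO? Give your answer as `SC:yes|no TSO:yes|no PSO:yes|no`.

SC:yes TSO:yes PSO:yes

outcome vector order: (A.r0,A.r1)
SC: 3 outcomes — {(0,0); (0,2); (2,2)}
TSO: 3 outcomes — {(0,0); (0,2); (2,2)}
PSO: 3 outcomes — {(0,0); (0,2); (2,2)}
target (0,0) ∈ {SC,TSO,PSO}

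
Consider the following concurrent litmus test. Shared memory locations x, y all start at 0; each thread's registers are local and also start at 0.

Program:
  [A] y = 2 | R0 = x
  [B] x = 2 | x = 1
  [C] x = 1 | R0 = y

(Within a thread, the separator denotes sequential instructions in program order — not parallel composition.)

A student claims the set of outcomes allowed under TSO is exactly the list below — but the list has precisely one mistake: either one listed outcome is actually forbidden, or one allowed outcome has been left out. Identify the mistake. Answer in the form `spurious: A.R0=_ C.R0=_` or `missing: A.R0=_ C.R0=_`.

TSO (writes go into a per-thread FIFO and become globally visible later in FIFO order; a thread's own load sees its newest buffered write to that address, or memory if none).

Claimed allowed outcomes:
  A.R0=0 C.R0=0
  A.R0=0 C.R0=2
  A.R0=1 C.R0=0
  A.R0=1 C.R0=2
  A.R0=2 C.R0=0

outcome vector order: (A.R0,C.R0)
under TSO → <0 0>, <0 2>, <1 0>, <1 2>, <2 0>, <2 2>
TSO∖claimed = {<2 2>}

missing: A.R0=2 C.R0=2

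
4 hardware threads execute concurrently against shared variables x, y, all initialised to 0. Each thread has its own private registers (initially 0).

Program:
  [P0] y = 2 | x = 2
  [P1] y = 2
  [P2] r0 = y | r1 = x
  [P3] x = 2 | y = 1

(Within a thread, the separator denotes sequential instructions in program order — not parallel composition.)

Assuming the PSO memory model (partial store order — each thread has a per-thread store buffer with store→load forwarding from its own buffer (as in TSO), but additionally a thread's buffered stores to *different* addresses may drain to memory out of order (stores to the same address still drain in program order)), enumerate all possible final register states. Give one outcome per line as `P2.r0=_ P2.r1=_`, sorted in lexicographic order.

P2.r0=0 P2.r1=0
P2.r0=0 P2.r1=2
P2.r0=1 P2.r1=0
P2.r0=1 P2.r1=2
P2.r0=2 P2.r1=0
P2.r0=2 P2.r1=2

outcome vector order: (P2.r0,P2.r1)
|PSO outcomes| = 6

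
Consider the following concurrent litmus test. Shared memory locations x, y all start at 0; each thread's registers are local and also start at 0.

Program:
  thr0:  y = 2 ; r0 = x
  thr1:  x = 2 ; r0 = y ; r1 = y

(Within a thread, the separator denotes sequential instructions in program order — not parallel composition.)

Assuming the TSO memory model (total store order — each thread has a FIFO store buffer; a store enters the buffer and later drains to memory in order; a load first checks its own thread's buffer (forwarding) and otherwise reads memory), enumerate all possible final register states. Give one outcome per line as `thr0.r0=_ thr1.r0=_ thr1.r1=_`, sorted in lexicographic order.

outcome vector order: (thr0.r0,thr1.r0,thr1.r1)
|TSO outcomes| = 6

thr0.r0=0 thr1.r0=0 thr1.r1=0
thr0.r0=0 thr1.r0=0 thr1.r1=2
thr0.r0=0 thr1.r0=2 thr1.r1=2
thr0.r0=2 thr1.r0=0 thr1.r1=0
thr0.r0=2 thr1.r0=0 thr1.r1=2
thr0.r0=2 thr1.r0=2 thr1.r1=2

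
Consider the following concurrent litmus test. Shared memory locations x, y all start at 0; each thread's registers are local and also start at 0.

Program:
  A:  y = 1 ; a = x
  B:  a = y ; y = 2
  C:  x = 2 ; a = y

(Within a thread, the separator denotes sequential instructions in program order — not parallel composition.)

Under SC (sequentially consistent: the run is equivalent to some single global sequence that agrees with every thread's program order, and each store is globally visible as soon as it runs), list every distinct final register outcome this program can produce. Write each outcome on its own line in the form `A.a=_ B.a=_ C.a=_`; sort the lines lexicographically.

A.a=0 B.a=0 C.a=1
A.a=0 B.a=0 C.a=2
A.a=0 B.a=1 C.a=1
A.a=0 B.a=1 C.a=2
A.a=2 B.a=0 C.a=0
A.a=2 B.a=0 C.a=1
A.a=2 B.a=0 C.a=2
A.a=2 B.a=1 C.a=0
A.a=2 B.a=1 C.a=1
A.a=2 B.a=1 C.a=2

outcome vector order: (A.a,B.a,C.a)
|SC outcomes| = 10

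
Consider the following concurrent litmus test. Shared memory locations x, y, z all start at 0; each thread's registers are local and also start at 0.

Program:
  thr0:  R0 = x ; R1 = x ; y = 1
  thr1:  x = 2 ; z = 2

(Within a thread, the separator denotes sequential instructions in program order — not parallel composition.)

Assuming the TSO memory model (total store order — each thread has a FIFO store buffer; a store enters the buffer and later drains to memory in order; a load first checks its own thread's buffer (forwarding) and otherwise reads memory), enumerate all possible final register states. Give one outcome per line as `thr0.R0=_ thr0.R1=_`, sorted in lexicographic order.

thr0.R0=0 thr0.R1=0
thr0.R0=0 thr0.R1=2
thr0.R0=2 thr0.R1=2

outcome vector order: (thr0.R0,thr0.R1)
|TSO outcomes| = 3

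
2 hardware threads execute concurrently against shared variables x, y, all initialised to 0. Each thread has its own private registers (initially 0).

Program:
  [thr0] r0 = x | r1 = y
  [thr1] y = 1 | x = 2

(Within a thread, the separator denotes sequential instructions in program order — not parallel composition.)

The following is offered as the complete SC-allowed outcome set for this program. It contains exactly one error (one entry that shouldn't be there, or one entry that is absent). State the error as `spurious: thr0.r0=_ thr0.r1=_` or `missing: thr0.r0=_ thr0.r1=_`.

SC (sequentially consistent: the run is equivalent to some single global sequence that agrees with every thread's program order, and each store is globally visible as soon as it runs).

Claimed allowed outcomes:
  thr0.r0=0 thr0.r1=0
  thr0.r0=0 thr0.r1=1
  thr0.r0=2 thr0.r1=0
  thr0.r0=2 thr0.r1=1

spurious: thr0.r0=2 thr0.r1=0

outcome vector order: (thr0.r0,thr0.r1)
SC (3): (0,0), (0,1), (2,1)
claimed∖SC = {(2,0)}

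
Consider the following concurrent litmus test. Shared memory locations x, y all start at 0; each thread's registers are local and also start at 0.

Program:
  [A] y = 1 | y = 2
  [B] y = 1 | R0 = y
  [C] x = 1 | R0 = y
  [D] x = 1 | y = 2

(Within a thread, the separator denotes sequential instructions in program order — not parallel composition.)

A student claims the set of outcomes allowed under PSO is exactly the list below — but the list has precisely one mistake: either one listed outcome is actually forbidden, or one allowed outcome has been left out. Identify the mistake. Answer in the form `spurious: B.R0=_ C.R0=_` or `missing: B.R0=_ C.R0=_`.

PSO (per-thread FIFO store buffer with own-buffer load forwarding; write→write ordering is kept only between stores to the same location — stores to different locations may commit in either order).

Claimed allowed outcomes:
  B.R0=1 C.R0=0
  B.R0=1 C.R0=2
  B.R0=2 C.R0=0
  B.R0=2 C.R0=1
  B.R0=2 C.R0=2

outcome vector order: (B.R0,C.R0)
under PSO → (1,0); (1,1); (1,2); (2,0); (2,1); (2,2)
PSO∖claimed = {(1,1)}

missing: B.R0=1 C.R0=1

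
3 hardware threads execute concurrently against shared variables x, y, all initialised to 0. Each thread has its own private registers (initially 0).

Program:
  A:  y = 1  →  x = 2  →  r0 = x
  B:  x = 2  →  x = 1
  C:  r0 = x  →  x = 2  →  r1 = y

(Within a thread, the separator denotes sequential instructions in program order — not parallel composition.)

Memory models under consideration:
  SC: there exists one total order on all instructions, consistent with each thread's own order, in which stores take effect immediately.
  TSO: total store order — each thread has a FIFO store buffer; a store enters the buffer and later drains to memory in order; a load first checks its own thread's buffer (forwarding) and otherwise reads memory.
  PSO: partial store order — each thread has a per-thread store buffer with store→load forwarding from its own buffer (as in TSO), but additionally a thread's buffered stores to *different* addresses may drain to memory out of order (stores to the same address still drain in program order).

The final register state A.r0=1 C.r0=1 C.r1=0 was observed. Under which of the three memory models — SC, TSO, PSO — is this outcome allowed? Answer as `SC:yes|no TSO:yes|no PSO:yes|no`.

SC:no TSO:no PSO:yes

outcome vector order: (A.r0,C.r0,C.r1)
under SC → (1,0,0), (1,0,1), (1,1,1), (1,2,0), (1,2,1), (2,0,0), (2,0,1), (2,1,0), (2,1,1), (2,2,0), (2,2,1)
under TSO → (1,0,0), (1,0,1), (1,1,1), (1,2,0), (1,2,1), (2,0,0), (2,0,1), (2,1,0), (2,1,1), (2,2,0), (2,2,1)
under PSO → (1,0,0), (1,0,1), (1,1,0), (1,1,1), (1,2,0), (1,2,1), (2,0,0), (2,0,1), (2,1,0), (2,1,1), (2,2,0), (2,2,1)
target (1,1,0) ∈ {PSO}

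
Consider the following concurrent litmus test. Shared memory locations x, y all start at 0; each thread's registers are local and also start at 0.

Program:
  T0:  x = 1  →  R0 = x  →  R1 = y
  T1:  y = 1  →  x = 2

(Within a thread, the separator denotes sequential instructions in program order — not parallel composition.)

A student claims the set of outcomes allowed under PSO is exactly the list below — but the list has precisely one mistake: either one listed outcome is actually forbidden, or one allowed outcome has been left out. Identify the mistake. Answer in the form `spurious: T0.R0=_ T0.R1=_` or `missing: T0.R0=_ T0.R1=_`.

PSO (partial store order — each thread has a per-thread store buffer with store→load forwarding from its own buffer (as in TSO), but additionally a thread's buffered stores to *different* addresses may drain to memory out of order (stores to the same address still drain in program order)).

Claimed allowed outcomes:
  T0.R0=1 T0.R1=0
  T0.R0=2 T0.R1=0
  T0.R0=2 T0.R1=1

outcome vector order: (T0.R0,T0.R1)
PSO: 4 outcomes — {(1,0); (1,1); (2,0); (2,1)}
PSO∖claimed = {(1,1)}

missing: T0.R0=1 T0.R1=1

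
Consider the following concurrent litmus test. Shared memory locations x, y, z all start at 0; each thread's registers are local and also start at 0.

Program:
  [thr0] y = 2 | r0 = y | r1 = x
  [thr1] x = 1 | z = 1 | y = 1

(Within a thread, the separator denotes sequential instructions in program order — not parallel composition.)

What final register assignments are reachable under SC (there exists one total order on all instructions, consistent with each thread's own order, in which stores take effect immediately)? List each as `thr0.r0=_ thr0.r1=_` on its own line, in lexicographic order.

thr0.r0=1 thr0.r1=1
thr0.r0=2 thr0.r1=0
thr0.r0=2 thr0.r1=1

outcome vector order: (thr0.r0,thr0.r1)
|SC outcomes| = 3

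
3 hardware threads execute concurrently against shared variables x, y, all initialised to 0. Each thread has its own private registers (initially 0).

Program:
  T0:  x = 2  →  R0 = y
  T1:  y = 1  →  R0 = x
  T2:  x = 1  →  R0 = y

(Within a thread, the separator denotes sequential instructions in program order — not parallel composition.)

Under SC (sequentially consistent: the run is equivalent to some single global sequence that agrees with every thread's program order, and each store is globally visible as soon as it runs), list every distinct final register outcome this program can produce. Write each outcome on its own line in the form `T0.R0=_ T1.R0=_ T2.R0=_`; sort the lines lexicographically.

outcome vector order: (T0.R0,T1.R0,T2.R0)
|SC outcomes| = 9

T0.R0=0 T1.R0=1 T2.R0=0
T0.R0=0 T1.R0=1 T2.R0=1
T0.R0=0 T1.R0=2 T2.R0=0
T0.R0=0 T1.R0=2 T2.R0=1
T0.R0=1 T1.R0=0 T2.R0=1
T0.R0=1 T1.R0=1 T2.R0=0
T0.R0=1 T1.R0=1 T2.R0=1
T0.R0=1 T1.R0=2 T2.R0=0
T0.R0=1 T1.R0=2 T2.R0=1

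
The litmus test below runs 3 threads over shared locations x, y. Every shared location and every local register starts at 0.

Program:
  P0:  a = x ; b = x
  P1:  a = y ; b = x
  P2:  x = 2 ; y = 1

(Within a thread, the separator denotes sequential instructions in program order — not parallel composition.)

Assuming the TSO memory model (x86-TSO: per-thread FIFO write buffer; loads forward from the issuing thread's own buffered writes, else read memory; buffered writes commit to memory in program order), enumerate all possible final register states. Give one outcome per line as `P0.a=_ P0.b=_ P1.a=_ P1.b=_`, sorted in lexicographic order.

outcome vector order: (P0.a,P0.b,P1.a,P1.b)
|TSO outcomes| = 9

P0.a=0 P0.b=0 P1.a=0 P1.b=0
P0.a=0 P0.b=0 P1.a=0 P1.b=2
P0.a=0 P0.b=0 P1.a=1 P1.b=2
P0.a=0 P0.b=2 P1.a=0 P1.b=0
P0.a=0 P0.b=2 P1.a=0 P1.b=2
P0.a=0 P0.b=2 P1.a=1 P1.b=2
P0.a=2 P0.b=2 P1.a=0 P1.b=0
P0.a=2 P0.b=2 P1.a=0 P1.b=2
P0.a=2 P0.b=2 P1.a=1 P1.b=2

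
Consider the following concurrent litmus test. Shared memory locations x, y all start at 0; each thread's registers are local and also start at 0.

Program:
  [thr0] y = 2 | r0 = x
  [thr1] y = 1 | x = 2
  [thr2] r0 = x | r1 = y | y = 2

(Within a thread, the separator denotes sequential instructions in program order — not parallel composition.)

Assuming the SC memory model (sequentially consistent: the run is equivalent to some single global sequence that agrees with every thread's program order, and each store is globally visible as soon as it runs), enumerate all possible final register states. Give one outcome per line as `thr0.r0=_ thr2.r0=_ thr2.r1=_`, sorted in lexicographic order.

thr0.r0=0 thr2.r0=0 thr2.r1=0
thr0.r0=0 thr2.r0=0 thr2.r1=1
thr0.r0=0 thr2.r0=0 thr2.r1=2
thr0.r0=0 thr2.r0=2 thr2.r1=1
thr0.r0=0 thr2.r0=2 thr2.r1=2
thr0.r0=2 thr2.r0=0 thr2.r1=0
thr0.r0=2 thr2.r0=0 thr2.r1=1
thr0.r0=2 thr2.r0=0 thr2.r1=2
thr0.r0=2 thr2.r0=2 thr2.r1=1
thr0.r0=2 thr2.r0=2 thr2.r1=2

outcome vector order: (thr0.r0,thr2.r0,thr2.r1)
|SC outcomes| = 10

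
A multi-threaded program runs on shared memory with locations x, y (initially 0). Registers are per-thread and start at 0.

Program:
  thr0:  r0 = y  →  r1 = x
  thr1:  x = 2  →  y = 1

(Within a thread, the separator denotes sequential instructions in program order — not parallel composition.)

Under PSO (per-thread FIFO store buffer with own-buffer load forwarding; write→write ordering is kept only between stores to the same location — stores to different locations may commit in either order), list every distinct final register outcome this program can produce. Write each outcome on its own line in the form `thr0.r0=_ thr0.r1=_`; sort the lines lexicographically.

outcome vector order: (thr0.r0,thr0.r1)
|PSO outcomes| = 4

thr0.r0=0 thr0.r1=0
thr0.r0=0 thr0.r1=2
thr0.r0=1 thr0.r1=0
thr0.r0=1 thr0.r1=2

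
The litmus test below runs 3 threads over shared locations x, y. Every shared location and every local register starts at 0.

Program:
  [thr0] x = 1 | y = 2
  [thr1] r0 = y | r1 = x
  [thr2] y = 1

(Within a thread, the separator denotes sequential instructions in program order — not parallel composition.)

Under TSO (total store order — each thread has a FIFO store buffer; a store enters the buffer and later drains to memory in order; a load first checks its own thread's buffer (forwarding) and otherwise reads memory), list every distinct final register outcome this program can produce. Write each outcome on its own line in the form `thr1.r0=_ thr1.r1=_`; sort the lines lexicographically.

outcome vector order: (thr1.r0,thr1.r1)
|TSO outcomes| = 5

thr1.r0=0 thr1.r1=0
thr1.r0=0 thr1.r1=1
thr1.r0=1 thr1.r1=0
thr1.r0=1 thr1.r1=1
thr1.r0=2 thr1.r1=1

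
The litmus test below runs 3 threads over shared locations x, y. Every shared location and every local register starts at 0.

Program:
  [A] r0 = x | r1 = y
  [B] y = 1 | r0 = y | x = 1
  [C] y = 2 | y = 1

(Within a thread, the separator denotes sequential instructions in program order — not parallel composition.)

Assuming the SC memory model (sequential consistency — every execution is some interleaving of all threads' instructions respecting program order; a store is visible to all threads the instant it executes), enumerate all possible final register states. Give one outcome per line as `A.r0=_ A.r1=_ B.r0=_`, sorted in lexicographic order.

A.r0=0 A.r1=0 B.r0=1
A.r0=0 A.r1=0 B.r0=2
A.r0=0 A.r1=1 B.r0=1
A.r0=0 A.r1=1 B.r0=2
A.r0=0 A.r1=2 B.r0=1
A.r0=0 A.r1=2 B.r0=2
A.r0=1 A.r1=1 B.r0=1
A.r0=1 A.r1=1 B.r0=2
A.r0=1 A.r1=2 B.r0=1
A.r0=1 A.r1=2 B.r0=2

outcome vector order: (A.r0,A.r1,B.r0)
|SC outcomes| = 10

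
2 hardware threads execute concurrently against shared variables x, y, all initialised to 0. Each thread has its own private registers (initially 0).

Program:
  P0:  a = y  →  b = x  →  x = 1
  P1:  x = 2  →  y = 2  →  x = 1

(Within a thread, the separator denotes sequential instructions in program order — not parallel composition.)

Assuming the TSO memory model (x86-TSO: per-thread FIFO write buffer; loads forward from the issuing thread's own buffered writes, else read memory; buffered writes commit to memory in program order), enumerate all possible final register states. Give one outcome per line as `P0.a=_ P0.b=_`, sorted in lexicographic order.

outcome vector order: (P0.a,P0.b)
|TSO outcomes| = 5

P0.a=0 P0.b=0
P0.a=0 P0.b=1
P0.a=0 P0.b=2
P0.a=2 P0.b=1
P0.a=2 P0.b=2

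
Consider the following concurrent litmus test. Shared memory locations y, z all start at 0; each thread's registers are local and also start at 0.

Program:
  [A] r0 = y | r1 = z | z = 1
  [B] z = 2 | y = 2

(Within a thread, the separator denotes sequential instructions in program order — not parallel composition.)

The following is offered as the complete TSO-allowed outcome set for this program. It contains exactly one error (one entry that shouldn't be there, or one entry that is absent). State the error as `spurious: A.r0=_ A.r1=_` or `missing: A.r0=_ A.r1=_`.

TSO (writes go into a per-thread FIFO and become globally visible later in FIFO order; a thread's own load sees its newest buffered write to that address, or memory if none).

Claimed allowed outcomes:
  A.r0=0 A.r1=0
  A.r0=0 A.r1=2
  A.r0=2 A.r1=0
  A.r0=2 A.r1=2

spurious: A.r0=2 A.r1=0

outcome vector order: (A.r0,A.r1)
[TSO] allowed = {(0,0) (0,2) (2,2)}
claimed∖TSO = {(2,0)}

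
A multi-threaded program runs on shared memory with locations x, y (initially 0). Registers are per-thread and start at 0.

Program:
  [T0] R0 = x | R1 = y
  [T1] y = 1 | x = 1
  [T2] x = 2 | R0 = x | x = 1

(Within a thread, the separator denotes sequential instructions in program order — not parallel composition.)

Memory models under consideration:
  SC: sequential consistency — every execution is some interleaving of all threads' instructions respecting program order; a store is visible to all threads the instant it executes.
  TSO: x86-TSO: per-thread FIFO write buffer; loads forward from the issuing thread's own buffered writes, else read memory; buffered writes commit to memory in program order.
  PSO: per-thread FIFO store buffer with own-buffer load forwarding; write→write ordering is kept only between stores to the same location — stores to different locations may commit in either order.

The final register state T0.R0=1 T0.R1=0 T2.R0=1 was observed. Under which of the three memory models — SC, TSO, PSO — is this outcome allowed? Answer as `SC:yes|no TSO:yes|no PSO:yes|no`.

SC:no TSO:no PSO:yes

outcome vector order: (T0.R0,T0.R1,T2.R0)
SC (11): <0 0 1> <0 0 2> <0 1 1> <0 1 2> <1 0 2> <1 1 1> <1 1 2> <2 0 1> <2 0 2> <2 1 1> <2 1 2>
TSO (11): <0 0 1> <0 0 2> <0 1 1> <0 1 2> <1 0 2> <1 1 1> <1 1 2> <2 0 1> <2 0 2> <2 1 1> <2 1 2>
PSO (12): <0 0 1> <0 0 2> <0 1 1> <0 1 2> <1 0 1> <1 0 2> <1 1 1> <1 1 2> <2 0 1> <2 0 2> <2 1 1> <2 1 2>
target <1 0 1> ∈ {PSO}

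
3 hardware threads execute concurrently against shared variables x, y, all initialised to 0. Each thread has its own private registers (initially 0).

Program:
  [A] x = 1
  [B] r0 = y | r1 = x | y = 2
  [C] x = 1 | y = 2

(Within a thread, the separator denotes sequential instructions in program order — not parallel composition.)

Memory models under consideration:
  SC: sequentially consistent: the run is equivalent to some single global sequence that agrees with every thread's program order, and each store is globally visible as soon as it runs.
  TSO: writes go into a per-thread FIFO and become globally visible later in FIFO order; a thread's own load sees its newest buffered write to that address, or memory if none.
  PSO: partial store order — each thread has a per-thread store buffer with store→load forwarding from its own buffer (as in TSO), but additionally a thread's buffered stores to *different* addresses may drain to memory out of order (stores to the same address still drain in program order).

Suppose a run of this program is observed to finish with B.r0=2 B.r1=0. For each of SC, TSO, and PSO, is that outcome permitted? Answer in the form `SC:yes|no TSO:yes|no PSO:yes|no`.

SC:no TSO:no PSO:yes

outcome vector order: (B.r0,B.r1)
under SC → 00 01 21
under TSO → 00 01 21
under PSO → 00 01 20 21
target 20 ∈ {PSO}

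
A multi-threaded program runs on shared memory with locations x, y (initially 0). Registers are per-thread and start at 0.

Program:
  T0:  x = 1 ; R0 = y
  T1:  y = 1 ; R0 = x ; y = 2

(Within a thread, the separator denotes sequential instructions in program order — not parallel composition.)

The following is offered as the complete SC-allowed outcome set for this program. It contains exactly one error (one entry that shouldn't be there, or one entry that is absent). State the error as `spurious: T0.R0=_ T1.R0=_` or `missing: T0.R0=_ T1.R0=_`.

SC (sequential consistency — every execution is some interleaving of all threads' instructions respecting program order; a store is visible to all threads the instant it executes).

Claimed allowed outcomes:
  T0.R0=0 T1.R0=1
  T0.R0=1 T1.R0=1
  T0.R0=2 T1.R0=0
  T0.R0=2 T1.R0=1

outcome vector order: (T0.R0,T1.R0)
SC: 5 outcomes — {<0 1> <1 0> <1 1> <2 0> <2 1>}
SC∖claimed = {<1 0>}

missing: T0.R0=1 T1.R0=0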